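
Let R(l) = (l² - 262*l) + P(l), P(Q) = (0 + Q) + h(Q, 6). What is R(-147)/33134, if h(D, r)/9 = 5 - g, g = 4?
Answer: 59985/33134 ≈ 1.8104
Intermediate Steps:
h(D, r) = 9 (h(D, r) = 9*(5 - 1*4) = 9*(5 - 4) = 9*1 = 9)
P(Q) = 9 + Q (P(Q) = (0 + Q) + 9 = Q + 9 = 9 + Q)
R(l) = 9 + l² - 261*l (R(l) = (l² - 262*l) + (9 + l) = 9 + l² - 261*l)
R(-147)/33134 = (9 + (-147)² - 261*(-147))/33134 = (9 + 21609 + 38367)*(1/33134) = 59985*(1/33134) = 59985/33134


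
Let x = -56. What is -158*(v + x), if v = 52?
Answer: 632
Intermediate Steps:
-158*(v + x) = -158*(52 - 56) = -158*(-4) = 632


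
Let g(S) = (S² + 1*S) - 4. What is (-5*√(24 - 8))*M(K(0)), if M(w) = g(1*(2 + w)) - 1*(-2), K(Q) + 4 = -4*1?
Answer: -560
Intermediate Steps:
g(S) = -4 + S + S² (g(S) = (S² + S) - 4 = (S + S²) - 4 = -4 + S + S²)
K(Q) = -8 (K(Q) = -4 - 4*1 = -4 - 4 = -8)
M(w) = w + (2 + w)² (M(w) = (-4 + 1*(2 + w) + (1*(2 + w))²) - 1*(-2) = (-4 + (2 + w) + (2 + w)²) + 2 = (-2 + w + (2 + w)²) + 2 = w + (2 + w)²)
(-5*√(24 - 8))*M(K(0)) = (-5*√(24 - 8))*(-8 + (2 - 8)²) = (-5*√16)*(-8 + (-6)²) = (-5*4)*(-8 + 36) = -20*28 = -560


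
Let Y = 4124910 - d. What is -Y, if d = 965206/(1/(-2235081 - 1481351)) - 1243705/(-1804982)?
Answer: -6474698926493248059/1804982 ≈ -3.5871e+12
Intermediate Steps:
d = -6474691481104946439/1804982 (d = 965206/(1/(-3716432)) - 1243705*(-1/1804982) = 965206/(-1/3716432) + 1243705/1804982 = 965206*(-3716432) + 1243705/1804982 = -3587122464992 + 1243705/1804982 = -6474691481104946439/1804982 ≈ -3.5871e+12)
Y = 6474698926493248059/1804982 (Y = 4124910 - 1*(-6474691481104946439/1804982) = 4124910 + 6474691481104946439/1804982 = 6474698926493248059/1804982 ≈ 3.5871e+12)
-Y = -1*6474698926493248059/1804982 = -6474698926493248059/1804982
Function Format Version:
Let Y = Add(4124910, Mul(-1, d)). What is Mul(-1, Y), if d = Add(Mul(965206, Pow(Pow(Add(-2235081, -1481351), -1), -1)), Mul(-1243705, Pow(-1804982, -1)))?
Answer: Rational(-6474698926493248059, 1804982) ≈ -3.5871e+12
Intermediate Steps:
d = Rational(-6474691481104946439, 1804982) (d = Add(Mul(965206, Pow(Pow(-3716432, -1), -1)), Mul(-1243705, Rational(-1, 1804982))) = Add(Mul(965206, Pow(Rational(-1, 3716432), -1)), Rational(1243705, 1804982)) = Add(Mul(965206, -3716432), Rational(1243705, 1804982)) = Add(-3587122464992, Rational(1243705, 1804982)) = Rational(-6474691481104946439, 1804982) ≈ -3.5871e+12)
Y = Rational(6474698926493248059, 1804982) (Y = Add(4124910, Mul(-1, Rational(-6474691481104946439, 1804982))) = Add(4124910, Rational(6474691481104946439, 1804982)) = Rational(6474698926493248059, 1804982) ≈ 3.5871e+12)
Mul(-1, Y) = Mul(-1, Rational(6474698926493248059, 1804982)) = Rational(-6474698926493248059, 1804982)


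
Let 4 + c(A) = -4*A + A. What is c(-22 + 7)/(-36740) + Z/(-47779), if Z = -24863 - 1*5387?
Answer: 1109426061/1755400460 ≈ 0.63201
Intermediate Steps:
c(A) = -4 - 3*A (c(A) = -4 + (-4*A + A) = -4 - 3*A)
Z = -30250 (Z = -24863 - 5387 = -30250)
c(-22 + 7)/(-36740) + Z/(-47779) = (-4 - 3*(-22 + 7))/(-36740) - 30250/(-47779) = (-4 - 3*(-15))*(-1/36740) - 30250*(-1/47779) = (-4 + 45)*(-1/36740) + 30250/47779 = 41*(-1/36740) + 30250/47779 = -41/36740 + 30250/47779 = 1109426061/1755400460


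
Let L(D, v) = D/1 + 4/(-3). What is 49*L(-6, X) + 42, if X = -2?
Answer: -952/3 ≈ -317.33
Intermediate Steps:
L(D, v) = -4/3 + D (L(D, v) = D*1 + 4*(-1/3) = D - 4/3 = -4/3 + D)
49*L(-6, X) + 42 = 49*(-4/3 - 6) + 42 = 49*(-22/3) + 42 = -1078/3 + 42 = -952/3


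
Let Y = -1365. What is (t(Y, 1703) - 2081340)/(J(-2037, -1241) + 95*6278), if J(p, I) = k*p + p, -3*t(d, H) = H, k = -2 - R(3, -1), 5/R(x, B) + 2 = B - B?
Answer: -12491446/3560127 ≈ -3.5087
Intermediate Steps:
R(x, B) = -5/2 (R(x, B) = 5/(-2 + (B - B)) = 5/(-2 + 0) = 5/(-2) = 5*(-½) = -5/2)
k = ½ (k = -2 - 1*(-5/2) = -2 + 5/2 = ½ ≈ 0.50000)
t(d, H) = -H/3
J(p, I) = 3*p/2 (J(p, I) = p/2 + p = 3*p/2)
(t(Y, 1703) - 2081340)/(J(-2037, -1241) + 95*6278) = (-⅓*1703 - 2081340)/((3/2)*(-2037) + 95*6278) = (-1703/3 - 2081340)/(-6111/2 + 596410) = -6245723/(3*1186709/2) = -6245723/3*2/1186709 = -12491446/3560127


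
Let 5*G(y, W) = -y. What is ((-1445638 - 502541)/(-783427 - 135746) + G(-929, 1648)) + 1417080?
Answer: 2171190675604/1531955 ≈ 1.4173e+6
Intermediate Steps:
G(y, W) = -y/5 (G(y, W) = (-y)/5 = -y/5)
((-1445638 - 502541)/(-783427 - 135746) + G(-929, 1648)) + 1417080 = ((-1445638 - 502541)/(-783427 - 135746) - ⅕*(-929)) + 1417080 = (-1948179/(-919173) + 929/5) + 1417080 = (-1948179*(-1/919173) + 929/5) + 1417080 = (649393/306391 + 929/5) + 1417080 = 287884204/1531955 + 1417080 = 2171190675604/1531955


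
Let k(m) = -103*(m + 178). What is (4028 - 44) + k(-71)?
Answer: -7037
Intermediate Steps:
k(m) = -18334 - 103*m (k(m) = -103*(178 + m) = -18334 - 103*m)
(4028 - 44) + k(-71) = (4028 - 44) + (-18334 - 103*(-71)) = 3984 + (-18334 + 7313) = 3984 - 11021 = -7037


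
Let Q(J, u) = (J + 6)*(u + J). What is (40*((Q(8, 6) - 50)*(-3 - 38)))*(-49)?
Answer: 11732560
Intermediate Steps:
Q(J, u) = (6 + J)*(J + u)
(40*((Q(8, 6) - 50)*(-3 - 38)))*(-49) = (40*(((8² + 6*8 + 6*6 + 8*6) - 50)*(-3 - 38)))*(-49) = (40*(((64 + 48 + 36 + 48) - 50)*(-41)))*(-49) = (40*((196 - 50)*(-41)))*(-49) = (40*(146*(-41)))*(-49) = (40*(-5986))*(-49) = -239440*(-49) = 11732560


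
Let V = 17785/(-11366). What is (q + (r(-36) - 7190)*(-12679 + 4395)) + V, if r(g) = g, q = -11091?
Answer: 680244773253/11366 ≈ 5.9849e+7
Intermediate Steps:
V = -17785/11366 (V = 17785*(-1/11366) = -17785/11366 ≈ -1.5648)
(q + (r(-36) - 7190)*(-12679 + 4395)) + V = (-11091 + (-36 - 7190)*(-12679 + 4395)) - 17785/11366 = (-11091 - 7226*(-8284)) - 17785/11366 = (-11091 + 59860184) - 17785/11366 = 59849093 - 17785/11366 = 680244773253/11366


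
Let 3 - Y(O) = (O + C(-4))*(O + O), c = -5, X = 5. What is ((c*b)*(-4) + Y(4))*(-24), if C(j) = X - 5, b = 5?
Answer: -1704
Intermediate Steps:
C(j) = 0 (C(j) = 5 - 5 = 0)
Y(O) = 3 - 2*O**2 (Y(O) = 3 - (O + 0)*(O + O) = 3 - O*2*O = 3 - 2*O**2)
((c*b)*(-4) + Y(4))*(-24) = (-5*5*(-4) + (3 - 2*4**2))*(-24) = (-25*(-4) + (3 - 2*16))*(-24) = (100 + (3 - 32))*(-24) = (100 - 29)*(-24) = 71*(-24) = -1704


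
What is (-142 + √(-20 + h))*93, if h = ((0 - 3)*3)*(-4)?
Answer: -12834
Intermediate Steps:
h = 36 (h = -3*3*(-4) = -9*(-4) = 36)
(-142 + √(-20 + h))*93 = (-142 + √(-20 + 36))*93 = (-142 + √16)*93 = (-142 + 4)*93 = -138*93 = -12834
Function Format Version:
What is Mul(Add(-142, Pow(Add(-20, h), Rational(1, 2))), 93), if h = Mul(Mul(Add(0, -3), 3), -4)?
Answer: -12834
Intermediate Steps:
h = 36 (h = Mul(Mul(-3, 3), -4) = Mul(-9, -4) = 36)
Mul(Add(-142, Pow(Add(-20, h), Rational(1, 2))), 93) = Mul(Add(-142, Pow(Add(-20, 36), Rational(1, 2))), 93) = Mul(Add(-142, Pow(16, Rational(1, 2))), 93) = Mul(Add(-142, 4), 93) = Mul(-138, 93) = -12834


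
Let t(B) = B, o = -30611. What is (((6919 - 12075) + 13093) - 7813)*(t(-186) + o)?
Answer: -3818828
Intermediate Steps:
(((6919 - 12075) + 13093) - 7813)*(t(-186) + o) = (((6919 - 12075) + 13093) - 7813)*(-186 - 30611) = ((-5156 + 13093) - 7813)*(-30797) = (7937 - 7813)*(-30797) = 124*(-30797) = -3818828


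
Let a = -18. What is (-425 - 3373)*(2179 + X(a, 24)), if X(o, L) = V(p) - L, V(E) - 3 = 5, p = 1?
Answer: -8215074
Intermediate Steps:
V(E) = 8 (V(E) = 3 + 5 = 8)
X(o, L) = 8 - L
(-425 - 3373)*(2179 + X(a, 24)) = (-425 - 3373)*(2179 + (8 - 1*24)) = -3798*(2179 + (8 - 24)) = -3798*(2179 - 16) = -3798*2163 = -8215074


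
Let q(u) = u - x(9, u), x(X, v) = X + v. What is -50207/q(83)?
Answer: 50207/9 ≈ 5578.6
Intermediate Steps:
q(u) = -9 (q(u) = u - (9 + u) = u + (-9 - u) = -9)
-50207/q(83) = -50207/(-9) = -50207*(-1/9) = 50207/9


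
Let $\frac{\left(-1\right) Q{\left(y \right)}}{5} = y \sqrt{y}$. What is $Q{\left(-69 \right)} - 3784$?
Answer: $-3784 + 345 i \sqrt{69} \approx -3784.0 + 2865.8 i$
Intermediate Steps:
$Q{\left(y \right)} = - 5 y^{\frac{3}{2}}$ ($Q{\left(y \right)} = - 5 y \sqrt{y} = - 5 y^{\frac{3}{2}}$)
$Q{\left(-69 \right)} - 3784 = - 5 \left(-69\right)^{\frac{3}{2}} - 3784 = - 5 \left(- 69 i \sqrt{69}\right) - 3784 = 345 i \sqrt{69} - 3784 = -3784 + 345 i \sqrt{69}$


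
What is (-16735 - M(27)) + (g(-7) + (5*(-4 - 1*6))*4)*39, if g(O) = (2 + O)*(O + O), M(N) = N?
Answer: -21832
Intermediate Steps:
g(O) = 2*O*(2 + O) (g(O) = (2 + O)*(2*O) = 2*O*(2 + O))
(-16735 - M(27)) + (g(-7) + (5*(-4 - 1*6))*4)*39 = (-16735 - 1*27) + (2*(-7)*(2 - 7) + (5*(-4 - 1*6))*4)*39 = (-16735 - 27) + (2*(-7)*(-5) + (5*(-4 - 6))*4)*39 = -16762 + (70 + (5*(-10))*4)*39 = -16762 + (70 - 50*4)*39 = -16762 + (70 - 200)*39 = -16762 - 130*39 = -16762 - 5070 = -21832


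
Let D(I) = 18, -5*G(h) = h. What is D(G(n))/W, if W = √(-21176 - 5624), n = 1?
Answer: -9*I*√67/670 ≈ -0.10995*I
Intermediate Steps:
G(h) = -h/5
W = 20*I*√67 (W = √(-26800) = 20*I*√67 ≈ 163.71*I)
D(G(n))/W = 18/((20*I*√67)) = 18*(-I*√67/1340) = -9*I*√67/670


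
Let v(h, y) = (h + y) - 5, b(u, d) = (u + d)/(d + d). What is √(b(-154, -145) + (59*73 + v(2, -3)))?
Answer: 21*√820410/290 ≈ 65.590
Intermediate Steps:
b(u, d) = (d + u)/(2*d) (b(u, d) = (d + u)/((2*d)) = (d + u)*(1/(2*d)) = (d + u)/(2*d))
v(h, y) = -5 + h + y
√(b(-154, -145) + (59*73 + v(2, -3))) = √((½)*(-145 - 154)/(-145) + (59*73 + (-5 + 2 - 3))) = √((½)*(-1/145)*(-299) + (4307 - 6)) = √(299/290 + 4301) = √(1247589/290) = 21*√820410/290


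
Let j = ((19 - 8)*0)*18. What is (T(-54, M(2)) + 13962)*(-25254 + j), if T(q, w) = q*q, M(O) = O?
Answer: -426237012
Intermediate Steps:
j = 0 (j = (11*0)*18 = 0*18 = 0)
T(q, w) = q²
(T(-54, M(2)) + 13962)*(-25254 + j) = ((-54)² + 13962)*(-25254 + 0) = (2916 + 13962)*(-25254) = 16878*(-25254) = -426237012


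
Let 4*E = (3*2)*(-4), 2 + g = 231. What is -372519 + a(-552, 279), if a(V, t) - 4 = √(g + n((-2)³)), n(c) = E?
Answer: -372515 + √223 ≈ -3.7250e+5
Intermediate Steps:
g = 229 (g = -2 + 231 = 229)
E = -6 (E = ((3*2)*(-4))/4 = (6*(-4))/4 = (¼)*(-24) = -6)
n(c) = -6
a(V, t) = 4 + √223 (a(V, t) = 4 + √(229 - 6) = 4 + √223)
-372519 + a(-552, 279) = -372519 + (4 + √223) = -372515 + √223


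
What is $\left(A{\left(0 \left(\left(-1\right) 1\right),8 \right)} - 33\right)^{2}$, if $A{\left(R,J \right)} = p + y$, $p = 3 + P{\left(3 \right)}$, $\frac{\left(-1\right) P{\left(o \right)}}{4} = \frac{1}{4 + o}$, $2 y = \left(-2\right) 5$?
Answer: $\frac{62001}{49} \approx 1265.3$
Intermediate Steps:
$y = -5$ ($y = \frac{\left(-2\right) 5}{2} = \frac{1}{2} \left(-10\right) = -5$)
$P{\left(o \right)} = - \frac{4}{4 + o}$
$p = \frac{17}{7}$ ($p = 3 - \frac{4}{4 + 3} = 3 - \frac{4}{7} = \frac{17}{7} \approx 2.4286$)
$A{\left(R,J \right)} = - \frac{18}{7}$ ($A{\left(R,J \right)} = \frac{17}{7} - 5 = - \frac{18}{7}$)
$\left(A{\left(0 \left(\left(-1\right) 1\right),8 \right)} - 33\right)^{2} = \left(- \frac{18}{7} - 33\right)^{2} = \left(- \frac{249}{7}\right)^{2} = \frac{62001}{49}$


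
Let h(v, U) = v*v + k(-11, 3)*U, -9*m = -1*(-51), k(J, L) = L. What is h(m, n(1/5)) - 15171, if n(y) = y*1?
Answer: -681223/45 ≈ -15138.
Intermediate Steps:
m = -17/3 (m = -(-1)*(-51)/9 = -1/9*51 = -17/3 ≈ -5.6667)
n(y) = y
h(v, U) = v**2 + 3*U (h(v, U) = v*v + 3*U = v**2 + 3*U)
h(m, n(1/5)) - 15171 = ((-17/3)**2 + 3/5) - 15171 = (289/9 + 3*(1/5)) - 15171 = (289/9 + 3/5) - 15171 = 1472/45 - 15171 = -681223/45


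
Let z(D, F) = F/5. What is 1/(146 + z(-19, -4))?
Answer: 5/726 ≈ 0.0068870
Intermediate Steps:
z(D, F) = F/5
1/(146 + z(-19, -4)) = 1/(146 + (⅕)*(-4)) = 1/(146 - ⅘) = 1/(726/5) = 5/726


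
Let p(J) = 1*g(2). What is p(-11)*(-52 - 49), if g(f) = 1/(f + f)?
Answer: -101/4 ≈ -25.250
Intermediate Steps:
g(f) = 1/(2*f)
p(J) = 1/4 (p(J) = 1*((1/2)/2) = 1*((1/2)*(1/2)) = 1*(1/4) = 1/4)
p(-11)*(-52 - 49) = (-52 - 49)/4 = (1/4)*(-101) = -101/4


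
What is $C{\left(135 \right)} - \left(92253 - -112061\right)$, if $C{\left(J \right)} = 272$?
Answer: $-204042$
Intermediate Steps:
$C{\left(135 \right)} - \left(92253 - -112061\right) = 272 - \left(92253 - -112061\right) = 272 - \left(92253 + 112061\right) = 272 - 204314 = -204042$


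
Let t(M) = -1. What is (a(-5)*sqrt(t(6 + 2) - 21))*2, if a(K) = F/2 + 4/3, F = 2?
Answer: 14*I*sqrt(22)/3 ≈ 21.889*I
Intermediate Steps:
a(K) = 7/3 (a(K) = 2/2 + 4/3 = 2*(1/2) + 4*(1/3) = 1 + 4/3 = 7/3)
(a(-5)*sqrt(t(6 + 2) - 21))*2 = (7*sqrt(-1 - 21)/3)*2 = (7*sqrt(-22)/3)*2 = (7*(I*sqrt(22))/3)*2 = (7*I*sqrt(22)/3)*2 = 14*I*sqrt(22)/3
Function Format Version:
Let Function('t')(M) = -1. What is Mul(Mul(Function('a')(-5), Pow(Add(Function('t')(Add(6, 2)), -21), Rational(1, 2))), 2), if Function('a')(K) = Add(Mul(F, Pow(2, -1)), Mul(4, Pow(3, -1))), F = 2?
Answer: Mul(Rational(14, 3), I, Pow(22, Rational(1, 2))) ≈ Mul(21.889, I)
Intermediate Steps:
Function('a')(K) = Rational(7, 3) (Function('a')(K) = Add(Mul(2, Pow(2, -1)), Mul(4, Pow(3, -1))) = Add(Mul(2, Rational(1, 2)), Mul(4, Rational(1, 3))) = Add(1, Rational(4, 3)) = Rational(7, 3))
Mul(Mul(Function('a')(-5), Pow(Add(Function('t')(Add(6, 2)), -21), Rational(1, 2))), 2) = Mul(Mul(Rational(7, 3), Pow(Add(-1, -21), Rational(1, 2))), 2) = Mul(Mul(Rational(7, 3), Pow(-22, Rational(1, 2))), 2) = Mul(Mul(Rational(7, 3), Mul(I, Pow(22, Rational(1, 2)))), 2) = Mul(Mul(Rational(7, 3), I, Pow(22, Rational(1, 2))), 2) = Mul(Rational(14, 3), I, Pow(22, Rational(1, 2)))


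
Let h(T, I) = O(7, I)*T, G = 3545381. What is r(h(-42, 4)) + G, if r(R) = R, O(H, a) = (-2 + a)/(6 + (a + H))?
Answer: 60271393/17 ≈ 3.5454e+6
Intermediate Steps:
O(H, a) = (-2 + a)/(6 + H + a) (O(H, a) = (-2 + a)/(6 + (H + a)) = (-2 + a)/(6 + H + a))
h(T, I) = T*(-2 + I)/(13 + I) (h(T, I) = ((-2 + I)/(6 + 7 + I))*T = ((-2 + I)/(13 + I))*T = T*(-2 + I)/(13 + I))
r(h(-42, 4)) + G = -42*(-2 + 4)/(13 + 4) + 3545381 = -42*2/17 + 3545381 = -42*1/17*2 + 3545381 = -84/17 + 3545381 = 60271393/17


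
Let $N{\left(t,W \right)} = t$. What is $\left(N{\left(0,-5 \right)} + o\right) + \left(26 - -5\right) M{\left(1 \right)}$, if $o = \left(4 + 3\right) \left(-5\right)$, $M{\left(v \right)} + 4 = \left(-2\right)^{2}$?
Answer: $-35$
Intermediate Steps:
$M{\left(v \right)} = 0$ ($M{\left(v \right)} = -4 + \left(-2\right)^{2} = -4 + 4 = 0$)
$o = -35$ ($o = 7 \left(-5\right) = -35$)
$\left(N{\left(0,-5 \right)} + o\right) + \left(26 - -5\right) M{\left(1 \right)} = \left(0 - 35\right) + \left(26 - -5\right) 0 = -35 + \left(26 + 5\right) 0 = -35 + 31 \cdot 0 = -35 + 0 = -35$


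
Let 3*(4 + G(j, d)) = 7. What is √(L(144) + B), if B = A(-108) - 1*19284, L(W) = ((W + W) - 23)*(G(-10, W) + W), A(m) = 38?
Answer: √166251/3 ≈ 135.91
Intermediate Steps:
G(j, d) = -5/3 (G(j, d) = -4 + (⅓)*7 = -4 + 7/3 = -5/3)
L(W) = (-23 + 2*W)*(-5/3 + W) (L(W) = ((W + W) - 23)*(-5/3 + W) = (2*W - 23)*(-5/3 + W) = (-23 + 2*W)*(-5/3 + W))
B = -19246 (B = 38 - 1*19284 = 38 - 19284 = -19246)
√(L(144) + B) = √((115/3 + 2*144² - 79/3*144) - 19246) = √((115/3 + 2*20736 - 3792) - 19246) = √((115/3 + 41472 - 3792) - 19246) = √(113155/3 - 19246) = √(55417/3) = √166251/3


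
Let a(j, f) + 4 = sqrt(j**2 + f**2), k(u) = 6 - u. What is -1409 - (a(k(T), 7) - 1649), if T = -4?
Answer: 244 - sqrt(149) ≈ 231.79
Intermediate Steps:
a(j, f) = -4 + sqrt(f**2 + j**2) (a(j, f) = -4 + sqrt(j**2 + f**2) = -4 + sqrt(f**2 + j**2))
-1409 - (a(k(T), 7) - 1649) = -1409 - ((-4 + sqrt(7**2 + (6 - 1*(-4))**2)) - 1649) = -1409 - ((-4 + sqrt(49 + (6 + 4)**2)) - 1649) = -1409 - ((-4 + sqrt(49 + 10**2)) - 1649) = -1409 - ((-4 + sqrt(49 + 100)) - 1649) = -1409 - ((-4 + sqrt(149)) - 1649) = -1409 - (-1653 + sqrt(149)) = -1409 + (1653 - sqrt(149)) = 244 - sqrt(149)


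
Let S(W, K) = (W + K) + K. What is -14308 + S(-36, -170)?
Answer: -14684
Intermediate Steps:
S(W, K) = W + 2*K (S(W, K) = (K + W) + K = W + 2*K)
-14308 + S(-36, -170) = -14308 + (-36 + 2*(-170)) = -14308 + (-36 - 340) = -14308 - 376 = -14684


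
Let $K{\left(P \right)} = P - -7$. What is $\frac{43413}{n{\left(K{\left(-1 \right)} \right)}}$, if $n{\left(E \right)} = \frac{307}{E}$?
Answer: $\frac{260478}{307} \approx 848.46$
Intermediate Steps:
$K{\left(P \right)} = 7 + P$ ($K{\left(P \right)} = P + 7 = 7 + P$)
$\frac{43413}{n{\left(K{\left(-1 \right)} \right)}} = \frac{43413}{307 \frac{1}{7 - 1}} = \frac{43413}{307 \cdot \frac{1}{6}} = \frac{43413}{\frac{307}{6}} = 43413 \cdot \frac{6}{307} = \frac{260478}{307}$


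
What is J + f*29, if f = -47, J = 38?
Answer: -1325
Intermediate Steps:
J + f*29 = 38 - 47*29 = 38 - 1363 = -1325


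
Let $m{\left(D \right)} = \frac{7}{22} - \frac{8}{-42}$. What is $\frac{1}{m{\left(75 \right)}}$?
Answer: $\frac{462}{235} \approx 1.966$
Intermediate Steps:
$m{\left(D \right)} = \frac{235}{462}$ ($m{\left(D \right)} = 7 \cdot \frac{1}{22} - - \frac{4}{21} = \frac{7}{22} + \frac{4}{21} = \frac{235}{462}$)
$\frac{1}{m{\left(75 \right)}} = \frac{1}{\frac{235}{462}} = \frac{462}{235}$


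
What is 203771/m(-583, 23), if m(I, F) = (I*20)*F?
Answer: -203771/268180 ≈ -0.75983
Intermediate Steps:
m(I, F) = 20*F*I (m(I, F) = (20*I)*F = 20*F*I)
203771/m(-583, 23) = 203771/((20*23*(-583))) = 203771/(-268180) = 203771*(-1/268180) = -203771/268180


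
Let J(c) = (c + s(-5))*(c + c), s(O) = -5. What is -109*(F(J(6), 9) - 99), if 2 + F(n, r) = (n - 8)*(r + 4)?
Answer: 5341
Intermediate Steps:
J(c) = 2*c*(-5 + c) (J(c) = (c - 5)*(c + c) = (-5 + c)*(2*c) = 2*c*(-5 + c))
F(n, r) = -2 + (-8 + n)*(4 + r) (F(n, r) = -2 + (n - 8)*(r + 4) = -2 + (-8 + n)*(4 + r))
-109*(F(J(6), 9) - 99) = -109*((-34 - 8*9 + 4*(2*6*(-5 + 6)) + (2*6*(-5 + 6))*9) - 99) = -109*((-34 - 72 + 4*(2*6*1) + (2*6*1)*9) - 99) = -109*((-34 - 72 + 4*12 + 12*9) - 99) = -109*((-34 - 72 + 48 + 108) - 99) = -109*(50 - 99) = -109*(-49) = 5341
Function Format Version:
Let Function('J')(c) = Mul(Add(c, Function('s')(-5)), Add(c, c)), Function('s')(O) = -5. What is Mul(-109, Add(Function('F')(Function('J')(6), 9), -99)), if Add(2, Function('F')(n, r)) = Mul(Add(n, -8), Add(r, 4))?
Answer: 5341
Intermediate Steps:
Function('J')(c) = Mul(2, c, Add(-5, c)) (Function('J')(c) = Mul(Add(c, -5), Add(c, c)) = Mul(Add(-5, c), Mul(2, c)) = Mul(2, c, Add(-5, c)))
Function('F')(n, r) = Add(-2, Mul(Add(-8, n), Add(4, r))) (Function('F')(n, r) = Add(-2, Mul(Add(n, -8), Add(r, 4))) = Add(-2, Mul(Add(-8, n), Add(4, r))))
Mul(-109, Add(Function('F')(Function('J')(6), 9), -99)) = Mul(-109, Add(Add(-34, Mul(-8, 9), Mul(4, Mul(2, 6, Add(-5, 6))), Mul(Mul(2, 6, Add(-5, 6)), 9)), -99)) = Mul(-109, Add(Add(-34, -72, Mul(4, Mul(2, 6, 1)), Mul(Mul(2, 6, 1), 9)), -99)) = Mul(-109, Add(Add(-34, -72, Mul(4, 12), Mul(12, 9)), -99)) = Mul(-109, Add(Add(-34, -72, 48, 108), -99)) = Mul(-109, Add(50, -99)) = Mul(-109, -49) = 5341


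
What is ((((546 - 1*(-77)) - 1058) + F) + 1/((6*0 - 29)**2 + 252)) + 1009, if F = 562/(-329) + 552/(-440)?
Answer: 11293898562/19777835 ≈ 571.04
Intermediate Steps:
F = -53611/18095 (F = 562*(-1/329) + 552*(-1/440) = -562/329 - 69/55 = -53611/18095 ≈ -2.9628)
((((546 - 1*(-77)) - 1058) + F) + 1/((6*0 - 29)**2 + 252)) + 1009 = ((((546 - 1*(-77)) - 1058) - 53611/18095) + 1/((6*0 - 29)**2 + 252)) + 1009 = ((((546 + 77) - 1058) - 53611/18095) + 1/((0 - 29)**2 + 252)) + 1009 = (((623 - 1058) - 53611/18095) + 1/((-29)**2 + 252)) + 1009 = ((-435 - 53611/18095) + 1/(841 + 252)) + 1009 = (-7924936/18095 + 1/1093) + 1009 = -8661936953/19777835 + 1009 = 11293898562/19777835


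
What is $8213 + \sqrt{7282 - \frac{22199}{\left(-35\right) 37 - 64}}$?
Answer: $8213 + \frac{\sqrt{1497683987}}{453} \approx 8298.4$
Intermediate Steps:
$8213 + \sqrt{7282 - \frac{22199}{\left(-35\right) 37 - 64}} = 8213 + \sqrt{7282 - \frac{22199}{-1295 - 64}} = 8213 + \sqrt{7282 - \frac{22199}{-1359}} = 8213 + \sqrt{7282 - 22199 \left(- \frac{1}{1359}\right)} = 8213 + \sqrt{7282 - - \frac{22199}{1359}} = 8213 + \sqrt{7282 + \frac{22199}{1359}} = 8213 + \sqrt{\frac{9918437}{1359}} = 8213 + \frac{\sqrt{1497683987}}{453}$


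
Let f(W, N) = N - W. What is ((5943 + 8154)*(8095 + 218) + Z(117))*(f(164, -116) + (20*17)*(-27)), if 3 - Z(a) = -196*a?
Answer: -1108818860160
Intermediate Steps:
Z(a) = 3 + 196*a (Z(a) = 3 - (-196)*a = 3 + 196*a)
((5943 + 8154)*(8095 + 218) + Z(117))*(f(164, -116) + (20*17)*(-27)) = ((5943 + 8154)*(8095 + 218) + (3 + 196*117))*((-116 - 1*164) + (20*17)*(-27)) = (14097*8313 + (3 + 22932))*((-116 - 164) + 340*(-27)) = (117188361 + 22935)*(-280 - 9180) = 117211296*(-9460) = -1108818860160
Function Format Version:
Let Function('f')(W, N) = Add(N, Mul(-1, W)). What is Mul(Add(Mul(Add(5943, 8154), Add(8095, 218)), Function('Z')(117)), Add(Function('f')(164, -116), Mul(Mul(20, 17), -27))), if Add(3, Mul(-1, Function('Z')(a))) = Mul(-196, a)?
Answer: -1108818860160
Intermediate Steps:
Function('Z')(a) = Add(3, Mul(196, a)) (Function('Z')(a) = Add(3, Mul(-1, Mul(-196, a))) = Add(3, Mul(196, a)))
Mul(Add(Mul(Add(5943, 8154), Add(8095, 218)), Function('Z')(117)), Add(Function('f')(164, -116), Mul(Mul(20, 17), -27))) = Mul(Add(Mul(Add(5943, 8154), Add(8095, 218)), Add(3, Mul(196, 117))), Add(Add(-116, Mul(-1, 164)), Mul(Mul(20, 17), -27))) = Mul(Add(Mul(14097, 8313), Add(3, 22932)), Add(Add(-116, -164), Mul(340, -27))) = Mul(Add(117188361, 22935), Add(-280, -9180)) = Mul(117211296, -9460) = -1108818860160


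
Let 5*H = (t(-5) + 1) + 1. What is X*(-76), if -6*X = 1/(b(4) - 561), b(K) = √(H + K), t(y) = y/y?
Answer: -17765/786791 - 19*√115/2360373 ≈ -0.022665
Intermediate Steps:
t(y) = 1
H = ⅗ (H = ((1 + 1) + 1)/5 = (2 + 1)/5 = (⅕)*3 = ⅗ ≈ 0.60000)
b(K) = √(⅗ + K)
X = -1/(6*(-561 + √115/5)) (X = -1/(6*(√(15 + 25*4)/5 - 561)) = -1/(6*(√(15 + 100)/5 - 561)) = -1/(6*(√115/5 - 561)) = -1/(6*(-561 + √115/5)) ≈ 0.00029823)
X*(-76) = (935/3147164 + √115/9441492)*(-76) = -17765/786791 - 19*√115/2360373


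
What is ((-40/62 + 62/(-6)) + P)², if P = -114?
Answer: 135094129/8649 ≈ 15620.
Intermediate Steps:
((-40/62 + 62/(-6)) + P)² = ((-40/62 + 62/(-6)) - 114)² = ((-40*1/62 + 62*(-⅙)) - 114)² = ((-20/31 - 31/3) - 114)² = (-1021/93 - 114)² = (-11623/93)² = 135094129/8649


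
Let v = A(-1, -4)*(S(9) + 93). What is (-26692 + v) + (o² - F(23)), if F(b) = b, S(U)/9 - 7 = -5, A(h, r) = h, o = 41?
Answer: -25145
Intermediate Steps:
S(U) = 18 (S(U) = 63 + 9*(-5) = 63 - 45 = 18)
v = -111 (v = -(18 + 93) = -1*111 = -111)
(-26692 + v) + (o² - F(23)) = (-26692 - 111) + (41² - 1*23) = -26803 + (1681 - 23) = -26803 + 1658 = -25145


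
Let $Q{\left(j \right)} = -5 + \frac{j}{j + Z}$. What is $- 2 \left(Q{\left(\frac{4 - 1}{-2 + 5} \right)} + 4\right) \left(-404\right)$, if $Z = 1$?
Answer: $-404$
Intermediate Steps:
$Q{\left(j \right)} = -5 + \frac{j}{1 + j}$ ($Q{\left(j \right)} = -5 + \frac{j}{j + 1} = -5 + \frac{j}{1 + j}$)
$- 2 \left(Q{\left(\frac{4 - 1}{-2 + 5} \right)} + 4\right) \left(-404\right) = - 2 \left(\frac{-5 - 4 \frac{4 - 1}{-2 + 5}}{1 + \frac{4 - 1}{-2 + 5}} + 4\right) \left(-404\right) = - 2 \left(\frac{-5 - 4 \cdot \frac{3}{3}}{1 + \frac{3}{3}} + 4\right) \left(-404\right) = - 2 \left(\frac{-5 - 4 \cdot 3 \cdot \frac{1}{3}}{1 + 3 \cdot \frac{1}{3}} + 4\right) \left(-404\right) = - 2 \left(\frac{-5 - 4}{1 + 1} + 4\right) \left(-404\right) = - 2 \left(\frac{-5 - 4}{2} + 4\right) \left(-404\right) = - 2 \left(\frac{1}{2} \left(-9\right) + 4\right) \left(-404\right) = - 2 \left(- \frac{9}{2} + 4\right) \left(-404\right) = \left(-2\right) \left(- \frac{1}{2}\right) \left(-404\right) = 1 \left(-404\right) = -404$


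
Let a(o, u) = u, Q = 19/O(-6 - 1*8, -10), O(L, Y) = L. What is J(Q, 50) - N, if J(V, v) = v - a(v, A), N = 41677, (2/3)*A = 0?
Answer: -41627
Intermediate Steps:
A = 0 (A = (3/2)*0 = 0)
Q = -19/14 (Q = 19/(-6 - 1*8) = 19/(-6 - 8) = 19/(-14) = 19*(-1/14) = -19/14 ≈ -1.3571)
J(V, v) = v (J(V, v) = v - 1*0 = v + 0 = v)
J(Q, 50) - N = 50 - 1*41677 = 50 - 41677 = -41627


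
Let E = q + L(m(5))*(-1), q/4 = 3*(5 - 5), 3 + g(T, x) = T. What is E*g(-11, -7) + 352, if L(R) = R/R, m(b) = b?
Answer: 366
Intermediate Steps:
g(T, x) = -3 + T
q = 0 (q = 4*(3*(5 - 5)) = 4*(3*0) = 4*0 = 0)
L(R) = 1
E = -1 (E = 0 + 1*(-1) = 0 - 1 = -1)
E*g(-11, -7) + 352 = -(-3 - 11) + 352 = -1*(-14) + 352 = 14 + 352 = 366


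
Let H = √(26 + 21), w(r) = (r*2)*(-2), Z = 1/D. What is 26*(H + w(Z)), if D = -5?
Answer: 104/5 + 26*√47 ≈ 199.05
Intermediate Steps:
Z = -⅕ (Z = 1/(-5) = -⅕ ≈ -0.20000)
w(r) = -4*r (w(r) = (2*r)*(-2) = -4*r)
H = √47 ≈ 6.8557
26*(H + w(Z)) = 26*(√47 - 4*(-⅕)) = 26*(√47 + ⅘) = 26*(⅘ + √47) = 104/5 + 26*√47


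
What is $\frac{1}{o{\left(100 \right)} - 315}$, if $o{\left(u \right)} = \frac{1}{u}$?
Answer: $- \frac{100}{31499} \approx -0.0031747$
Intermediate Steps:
$\frac{1}{o{\left(100 \right)} - 315} = \frac{1}{\frac{1}{100} - 315} = \frac{1}{- \frac{31499}{100}} = - \frac{100}{31499}$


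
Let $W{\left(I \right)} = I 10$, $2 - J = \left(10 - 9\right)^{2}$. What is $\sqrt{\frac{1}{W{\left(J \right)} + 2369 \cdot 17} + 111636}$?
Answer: $\frac{\sqrt{181153979895887}}{40283} \approx 334.12$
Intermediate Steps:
$J = 1$ ($J = 2 - \left(10 - 9\right)^{2} = 2 - 1^{2} = 2 - 1 = 1$)
$W{\left(I \right)} = 10 I$
$\sqrt{\frac{1}{W{\left(J \right)} + 2369 \cdot 17} + 111636} = \sqrt{\frac{1}{10 \cdot 1 + 2369 \cdot 17} + 111636} = \sqrt{\frac{1}{10 + 40273} + 111636} = \sqrt{\frac{1}{40283} + 111636} = \sqrt{\frac{4497032989}{40283}} = \frac{\sqrt{181153979895887}}{40283}$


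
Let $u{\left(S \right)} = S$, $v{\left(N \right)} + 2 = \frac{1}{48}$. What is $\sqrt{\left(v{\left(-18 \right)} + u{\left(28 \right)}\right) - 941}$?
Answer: $\frac{i \sqrt{131757}}{12} \approx 30.249 i$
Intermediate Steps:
$v{\left(N \right)} = - \frac{95}{48}$ ($v{\left(N \right)} = -2 + \frac{1}{48} = - \frac{95}{48}$)
$\sqrt{\left(v{\left(-18 \right)} + u{\left(28 \right)}\right) - 941} = \sqrt{\left(- \frac{95}{48} + 28\right) - 941} = \sqrt{\frac{1249}{48} - 941} = \sqrt{- \frac{43919}{48}} = \frac{i \sqrt{131757}}{12}$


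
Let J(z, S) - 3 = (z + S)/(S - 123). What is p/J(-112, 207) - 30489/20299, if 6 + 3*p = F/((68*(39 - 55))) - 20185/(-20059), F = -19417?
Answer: -17865925809801/38431054468144 ≈ -0.46488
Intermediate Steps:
p = 93500577/21824192 (p = -2 + (-19417*1/(68*(39 - 55)) - 20185/(-20059))/3 = -2 + (-19417/(68*(-16)) - 20185*(-1/20059))/3 = -2 + (-19417/(-1088) + 20185/20059)/3 = -2 + (-19417*(-1/1088) + 20185/20059)/3 = -2 + (19417/1088 + 20185/20059)/3 = -2 + (⅓)*(411446883/21824192) = -2 + 137148961/21824192 = 93500577/21824192 ≈ 4.2843)
J(z, S) = 3 + (S + z)/(-123 + S) (J(z, S) = 3 + (z + S)/(S - 123) = 3 + (S + z)/(-123 + S))
p/J(-112, 207) - 30489/20299 = 93500577/(21824192*(((-369 - 112 + 4*207)/(-123 + 207)))) - 30489/20299 = 93500577/(21824192*(((-369 - 112 + 828)/84))) - 30489*1/20299 = 93500577/(21824192*(((1/84)*347))) - 30489/20299 = 93500577/(21824192*(347/84)) - 30489/20299 = (93500577/21824192)*(84/347) - 30489/20299 = 1963512117/1893248656 - 30489/20299 = -17865925809801/38431054468144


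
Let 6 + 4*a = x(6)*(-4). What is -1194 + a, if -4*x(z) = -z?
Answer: -1197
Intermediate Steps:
x(z) = z/4 (x(z) = -(-1)*z/4 = z/4)
a = -3 (a = -3/2 + (((¼)*6)*(-4))/4 = -3/2 + ((3/2)*(-4))/4 = -3/2 + (¼)*(-6) = -3/2 - 3/2 = -3)
-1194 + a = -1194 - 3 = -1197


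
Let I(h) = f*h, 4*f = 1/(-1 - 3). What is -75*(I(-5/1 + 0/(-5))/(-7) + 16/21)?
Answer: -6025/112 ≈ -53.795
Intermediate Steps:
f = -1/16 (f = 1/(4*(-1 - 3)) = (¼)/(-4) = (¼)*(-¼) = -1/16 ≈ -0.062500)
I(h) = -h/16
-75*(I(-5/1 + 0/(-5))/(-7) + 16/21) = -75*(-(-5/1 + 0/(-5))/16/(-7) + 16/21) = -75*(-(-5*1 + 0*(-⅕))/16*(-⅐) + 16*(1/21)) = -75*(-(-5 + 0)/16*(-⅐) + 16/21) = -75*(-1/16*(-5)*(-⅐) + 16/21) = -75*((5/16)*(-⅐) + 16/21) = -75*(-5/112 + 16/21) = -75*241/336 = -6025/112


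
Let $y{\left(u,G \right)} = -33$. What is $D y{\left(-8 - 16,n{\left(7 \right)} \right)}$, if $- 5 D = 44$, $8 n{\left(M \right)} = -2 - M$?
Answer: $\frac{1452}{5} \approx 290.4$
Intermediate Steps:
$n{\left(M \right)} = - \frac{1}{4} - \frac{M}{8}$ ($n{\left(M \right)} = \frac{-2 - M}{8} = - \frac{1}{4} - \frac{M}{8}$)
$D = - \frac{44}{5}$ ($D = \left(- \frac{1}{5}\right) 44 = - \frac{44}{5} \approx -8.8$)
$D y{\left(-8 - 16,n{\left(7 \right)} \right)} = \left(- \frac{44}{5}\right) \left(-33\right) = \frac{1452}{5}$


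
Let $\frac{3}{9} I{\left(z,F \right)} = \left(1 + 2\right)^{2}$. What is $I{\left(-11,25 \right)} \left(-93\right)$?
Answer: $-2511$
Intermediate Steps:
$I{\left(z,F \right)} = 27$ ($I{\left(z,F \right)} = 3 \left(1 + 2\right)^{2} = 3 \cdot 3^{2} = 3 \cdot 9 = 27$)
$I{\left(-11,25 \right)} \left(-93\right) = 27 \left(-93\right) = -2511$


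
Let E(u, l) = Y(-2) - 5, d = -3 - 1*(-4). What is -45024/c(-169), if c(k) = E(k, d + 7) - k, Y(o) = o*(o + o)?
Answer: -11256/43 ≈ -261.77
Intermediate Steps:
d = 1 (d = -3 + 4 = 1)
Y(o) = 2*o² (Y(o) = o*(2*o) = 2*o²)
E(u, l) = 3 (E(u, l) = 2*(-2)² - 5 = 2*4 - 5 = 8 - 5 = 3)
c(k) = 3 - k
-45024/c(-169) = -45024/(3 - 1*(-169)) = -45024/(3 + 169) = -45024/172 = -45024*1/172 = -11256/43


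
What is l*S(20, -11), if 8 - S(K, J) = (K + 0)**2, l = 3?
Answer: -1176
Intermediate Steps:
S(K, J) = 8 - K**2 (S(K, J) = 8 - (K + 0)**2 = 8 - K**2)
l*S(20, -11) = 3*(8 - 1*20**2) = 3*(8 - 1*400) = 3*(8 - 400) = 3*(-392) = -1176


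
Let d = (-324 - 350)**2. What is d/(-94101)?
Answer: -454276/94101 ≈ -4.8275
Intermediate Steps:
d = 454276 (d = (-674)**2 = 454276)
d/(-94101) = 454276/(-94101) = 454276*(-1/94101) = -454276/94101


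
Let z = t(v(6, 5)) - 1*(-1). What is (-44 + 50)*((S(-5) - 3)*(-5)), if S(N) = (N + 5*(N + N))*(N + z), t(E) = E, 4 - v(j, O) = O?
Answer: -8160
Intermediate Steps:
v(j, O) = 4 - O
z = 0 (z = (4 - 1*5) - 1*(-1) = (4 - 5) + 1 = -1 + 1 = 0)
S(N) = 11*N² (S(N) = (N + 5*(N + N))*(N + 0) = (N + 5*(2*N))*N = (N + 10*N)*N = (11*N)*N = 11*N²)
(-44 + 50)*((S(-5) - 3)*(-5)) = (-44 + 50)*((11*(-5)² - 3)*(-5)) = 6*((11*25 - 3)*(-5)) = 6*((275 - 3)*(-5)) = 6*(272*(-5)) = 6*(-1360) = -8160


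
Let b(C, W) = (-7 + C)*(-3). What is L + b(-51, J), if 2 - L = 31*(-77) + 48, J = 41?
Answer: 2515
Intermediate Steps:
L = 2341 (L = 2 - (31*(-77) + 48) = 2 - (-2387 + 48) = 2 - 1*(-2339) = 2 + 2339 = 2341)
b(C, W) = 21 - 3*C
L + b(-51, J) = 2341 + (21 - 3*(-51)) = 2341 + (21 + 153) = 2341 + 174 = 2515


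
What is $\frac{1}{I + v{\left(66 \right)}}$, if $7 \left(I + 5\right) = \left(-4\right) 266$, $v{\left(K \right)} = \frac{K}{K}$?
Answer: $- \frac{1}{156} \approx -0.0064103$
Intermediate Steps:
$v{\left(K \right)} = 1$
$I = -157$ ($I = -5 + \frac{\left(-4\right) 266}{7} = -5 + \frac{1}{7} \left(-1064\right) = -5 - 152 = -157$)
$\frac{1}{I + v{\left(66 \right)}} = \frac{1}{-157 + 1} = \frac{1}{-156} = - \frac{1}{156}$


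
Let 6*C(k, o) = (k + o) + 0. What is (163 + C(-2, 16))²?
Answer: 246016/9 ≈ 27335.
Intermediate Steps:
C(k, o) = k/6 + o/6 (C(k, o) = ((k + o) + 0)/6 = (k + o)/6 = k/6 + o/6)
(163 + C(-2, 16))² = (163 + ((⅙)*(-2) + (⅙)*16))² = (163 + (-⅓ + 8/3))² = (163 + 7/3)² = (496/3)² = 246016/9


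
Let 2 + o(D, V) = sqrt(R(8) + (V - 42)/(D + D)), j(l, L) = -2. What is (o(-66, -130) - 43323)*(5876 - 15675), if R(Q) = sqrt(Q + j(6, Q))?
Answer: 424541675 - 9799*sqrt(1419 + 1089*sqrt(6))/33 ≈ 4.2452e+8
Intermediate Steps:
R(Q) = sqrt(-2 + Q) (R(Q) = sqrt(Q - 2) = sqrt(-2 + Q))
o(D, V) = -2 + sqrt(sqrt(6) + (-42 + V)/(2*D)) (o(D, V) = -2 + sqrt(sqrt(-2 + 8) + (V - 42)/(D + D)) = -2 + sqrt(sqrt(6) + (-42 + V)/((2*D))) = -2 + sqrt(sqrt(6) + (-42 + V)*(1/(2*D))) = -2 + sqrt(sqrt(6) + (-42 + V)/(2*D)))
(o(-66, -130) - 43323)*(5876 - 15675) = ((-2 + sqrt(2)*sqrt((-42 - 130 + 2*(-66)*sqrt(6))/(-66))/2) - 43323)*(5876 - 15675) = ((-2 + sqrt(2)*sqrt(-(-42 - 130 - 132*sqrt(6))/66)/2) - 43323)*(-9799) = ((-2 + sqrt(2)*sqrt(-(-172 - 132*sqrt(6))/66)/2) - 43323)*(-9799) = ((-2 + sqrt(2)*sqrt(86/33 + 2*sqrt(6))/2) - 43323)*(-9799) = (-43325 + sqrt(2)*sqrt(86/33 + 2*sqrt(6))/2)*(-9799) = 424541675 - 9799*sqrt(2)*sqrt(86/33 + 2*sqrt(6))/2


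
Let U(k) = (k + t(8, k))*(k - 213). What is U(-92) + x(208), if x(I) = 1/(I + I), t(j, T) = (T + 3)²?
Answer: -993343519/416 ≈ -2.3878e+6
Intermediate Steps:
t(j, T) = (3 + T)²
x(I) = 1/(2*I)
U(k) = (-213 + k)*(k + (3 + k)²) (U(k) = (k + (3 + k)²)*(k - 213) = (k + (3 + k)²)*(-213 + k) = (-213 + k)*(k + (3 + k)²))
U(-92) + x(208) = (-1917 + (-92)³ - 1482*(-92) - 206*(-92)²) + (½)/208 = (-1917 - 778688 + 136344 - 206*8464) + (½)*(1/208) = (-1917 - 778688 + 136344 - 1743584) + 1/416 = -2387845 + 1/416 = -993343519/416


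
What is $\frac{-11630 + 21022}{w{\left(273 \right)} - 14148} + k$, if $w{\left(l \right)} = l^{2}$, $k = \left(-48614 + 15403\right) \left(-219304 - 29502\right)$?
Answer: $\frac{498934003570538}{60381} \approx 8.2631 \cdot 10^{9}$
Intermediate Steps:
$k = 8263096066$ ($k = \left(-33211\right) \left(-248806\right) = 8263096066$)
$\frac{-11630 + 21022}{w{\left(273 \right)} - 14148} + k = \frac{-11630 + 21022}{273^{2} - 14148} + 8263096066 = \frac{9392}{74529 - 14148} + 8263096066 = \frac{9392}{60381} + 8263096066 = \frac{498934003570538}{60381}$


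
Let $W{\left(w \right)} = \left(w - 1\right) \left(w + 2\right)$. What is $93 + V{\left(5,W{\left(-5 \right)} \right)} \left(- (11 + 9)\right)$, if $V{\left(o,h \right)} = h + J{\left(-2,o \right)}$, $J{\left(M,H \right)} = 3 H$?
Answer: $-567$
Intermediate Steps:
$W{\left(w \right)} = \left(-1 + w\right) \left(2 + w\right)$
$V{\left(o,h \right)} = h + 3 o$
$93 + V{\left(5,W{\left(-5 \right)} \right)} \left(- (11 + 9)\right) = 93 + \left(\left(-2 - 5 + \left(-5\right)^{2}\right) + 3 \cdot 5\right) \left(- (11 + 9)\right) = 93 + \left(\left(-2 - 5 + 25\right) + 15\right) \left(\left(-1\right) 20\right) = 93 + \left(18 + 15\right) \left(-20\right) = 93 + 33 \left(-20\right) = 93 - 660 = -567$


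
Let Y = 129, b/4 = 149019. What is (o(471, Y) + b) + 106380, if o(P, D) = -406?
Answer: 702050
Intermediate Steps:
b = 596076 (b = 4*149019 = 596076)
(o(471, Y) + b) + 106380 = (-406 + 596076) + 106380 = 595670 + 106380 = 702050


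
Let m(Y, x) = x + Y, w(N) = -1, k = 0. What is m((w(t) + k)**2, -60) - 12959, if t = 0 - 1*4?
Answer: -13018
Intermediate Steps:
t = -4 (t = 0 - 4 = -4)
m(Y, x) = Y + x
m((w(t) + k)**2, -60) - 12959 = ((-1 + 0)**2 - 60) - 12959 = ((-1)**2 - 60) - 12959 = (1 - 60) - 12959 = -59 - 12959 = -13018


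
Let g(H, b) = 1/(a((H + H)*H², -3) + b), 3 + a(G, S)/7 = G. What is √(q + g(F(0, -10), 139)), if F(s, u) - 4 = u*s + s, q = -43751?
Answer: I*√266181078/78 ≈ 209.17*I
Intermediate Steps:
F(s, u) = 4 + s + s*u (F(s, u) = 4 + (u*s + s) = 4 + (s*u + s) = 4 + (s + s*u) = 4 + s + s*u)
a(G, S) = -21 + 7*G
g(H, b) = 1/(-21 + b + 14*H³) (g(H, b) = 1/((-21 + 7*((H + H)*H²)) + b) = 1/((-21 + 7*((2*H)*H²)) + b) = 1/((-21 + 7*(2*H³)) + b) = 1/((-21 + 14*H³) + b) = 1/(-21 + b + 14*H³))
√(q + g(F(0, -10), 139)) = √(-43751 + 1/(-21 + 139 + 14*(4 + 0 + 0*(-10))³)) = √(-43751 + 1/(-21 + 139 + 14*(4 + 0 + 0)³)) = √(-43751 + 1/(-21 + 139 + 14*4³)) = √(-43751 + 1/(-21 + 139 + 14*64)) = √(-43751 + 1/(-21 + 139 + 896)) = √(-43751 + 1/1014) = √(-44363513/1014) = I*√266181078/78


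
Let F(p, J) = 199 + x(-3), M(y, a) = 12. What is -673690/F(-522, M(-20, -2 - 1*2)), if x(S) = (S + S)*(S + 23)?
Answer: -673690/79 ≈ -8527.7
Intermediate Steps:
x(S) = 2*S*(23 + S) (x(S) = (2*S)*(23 + S) = 2*S*(23 + S))
F(p, J) = 79 (F(p, J) = 199 + 2*(-3)*(23 - 3) = 199 + 2*(-3)*20 = 199 - 120 = 79)
-673690/F(-522, M(-20, -2 - 1*2)) = -673690/79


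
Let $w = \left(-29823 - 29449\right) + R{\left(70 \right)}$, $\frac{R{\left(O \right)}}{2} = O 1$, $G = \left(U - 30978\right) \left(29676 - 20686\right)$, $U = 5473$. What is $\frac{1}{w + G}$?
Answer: $- \frac{1}{229349082} \approx -4.3602 \cdot 10^{-9}$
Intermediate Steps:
$G = -229289950$ ($G = \left(5473 - 30978\right) \left(29676 - 20686\right) = \left(-25505\right) 8990 = -229289950$)
$R{\left(O \right)} = 2 O$ ($R{\left(O \right)} = 2 O 1 = 2 O$)
$w = -59132$ ($w = \left(-29823 - 29449\right) + 2 \cdot 70 = -59272 + 140 = -59132$)
$\frac{1}{w + G} = \frac{1}{-59132 - 229289950} = \frac{1}{-229349082} = - \frac{1}{229349082}$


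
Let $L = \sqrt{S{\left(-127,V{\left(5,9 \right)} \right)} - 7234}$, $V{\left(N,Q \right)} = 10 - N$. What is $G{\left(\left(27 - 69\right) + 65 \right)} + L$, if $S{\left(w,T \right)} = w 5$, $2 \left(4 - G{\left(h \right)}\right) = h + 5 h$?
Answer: $-65 + i \sqrt{7869} \approx -65.0 + 88.707 i$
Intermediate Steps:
$G{\left(h \right)} = 4 - 3 h$ ($G{\left(h \right)} = 4 - \frac{h + 5 h}{2} = 4 - \frac{6 h}{2} = 4 - 3 h$)
$S{\left(w,T \right)} = 5 w$
$L = i \sqrt{7869}$ ($L = \sqrt{5 \left(-127\right) - 7234} = \sqrt{-635 - 7234} = \sqrt{-7869} = i \sqrt{7869} \approx 88.707 i$)
$G{\left(\left(27 - 69\right) + 65 \right)} + L = \left(4 - 3 \left(\left(27 - 69\right) + 65\right)\right) + i \sqrt{7869} = \left(4 - 3 \left(-42 + 65\right)\right) + i \sqrt{7869} = \left(4 - 69\right) + i \sqrt{7869} = -65 + i \sqrt{7869}$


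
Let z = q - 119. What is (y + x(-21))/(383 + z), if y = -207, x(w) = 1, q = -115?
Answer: -206/149 ≈ -1.3825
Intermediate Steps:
z = -234 (z = -115 - 119 = -234)
(y + x(-21))/(383 + z) = (-207 + 1)/(383 - 234) = -206/149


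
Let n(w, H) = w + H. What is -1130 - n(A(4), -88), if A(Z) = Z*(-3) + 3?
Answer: -1033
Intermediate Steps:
A(Z) = 3 - 3*Z (A(Z) = -3*Z + 3 = 3 - 3*Z)
n(w, H) = H + w
-1130 - n(A(4), -88) = -1130 - (-88 + (3 - 3*4)) = -1130 - (-88 + (3 - 12)) = -1130 - (-88 - 9) = -1130 - 1*(-97) = -1130 + 97 = -1033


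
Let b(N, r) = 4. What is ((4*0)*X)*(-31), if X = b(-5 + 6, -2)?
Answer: 0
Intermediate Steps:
X = 4
((4*0)*X)*(-31) = ((4*0)*4)*(-31) = (0*4)*(-31) = 0*(-31) = 0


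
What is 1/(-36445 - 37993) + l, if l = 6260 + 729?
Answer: 520247181/74438 ≈ 6989.0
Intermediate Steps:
l = 6989
1/(-36445 - 37993) + l = 1/(-36445 - 37993) + 6989 = 1/(-74438) + 6989 = -1/74438 + 6989 = 520247181/74438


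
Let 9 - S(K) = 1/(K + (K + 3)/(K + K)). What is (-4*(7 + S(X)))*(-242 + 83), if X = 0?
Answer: 10176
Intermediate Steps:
S(K) = 9 - 1/(K + (3 + K)/(2*K)) (S(K) = 9 - 1/(K + (K + 3)/(K + K)) = 9 - 1/(K + (3 + K)/((2*K))) = 9 - 1/(K + (3 + K)*(1/(2*K))) = 9 - 1/(K + (3 + K)/(2*K)))
(-4*(7 + S(X)))*(-242 + 83) = (-4*(7 + (27 + 7*0 + 18*0²)/(3 + 0 + 2*0²)))*(-242 + 83) = -4*(7 + (27 + 0 + 18*0)/(3 + 0 + 2*0))*(-159) = -4*(7 + (27 + 0 + 0)/(3 + 0 + 0))*(-159) = -4*(7 + 27/3)*(-159) = -4*(7 + (⅓)*27)*(-159) = -4*(7 + 9)*(-159) = -4*16*(-159) = -64*(-159) = 10176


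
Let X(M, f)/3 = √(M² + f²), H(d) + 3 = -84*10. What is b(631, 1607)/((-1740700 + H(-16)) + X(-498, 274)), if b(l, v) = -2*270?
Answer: 940433220/3032969113129 + 3240*√80770/3032969113129 ≈ 0.00031037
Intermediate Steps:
H(d) = -843 (H(d) = -3 - 84*10 = -3 - 840 = -843)
b(l, v) = -540
X(M, f) = 3*√(M² + f²)
b(631, 1607)/((-1740700 + H(-16)) + X(-498, 274)) = -540/((-1740700 - 843) + 3*√((-498)² + 274²)) = -540/(-1741543 + 3*√(248004 + 75076)) = -540/(-1741543 + 3*√323080) = -540/(-1741543 + 3*(2*√80770)) = -540/(-1741543 + 6*√80770)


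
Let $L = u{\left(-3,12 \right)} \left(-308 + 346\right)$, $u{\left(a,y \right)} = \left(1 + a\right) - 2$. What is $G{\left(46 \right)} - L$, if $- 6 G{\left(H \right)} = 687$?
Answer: $\frac{75}{2} \approx 37.5$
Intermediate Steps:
$u{\left(a,y \right)} = -1 + a$
$G{\left(H \right)} = - \frac{229}{2}$ ($G{\left(H \right)} = \left(- \frac{1}{6}\right) 687 = - \frac{229}{2}$)
$L = -152$ ($L = \left(-1 - 3\right) \left(-308 + 346\right) = \left(-4\right) 38 = -152$)
$G{\left(46 \right)} - L = - \frac{229}{2} - -152 = - \frac{229}{2} + 152 = \frac{75}{2}$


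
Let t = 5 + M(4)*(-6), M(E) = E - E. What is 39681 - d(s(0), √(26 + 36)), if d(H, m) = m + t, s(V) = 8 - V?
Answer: 39676 - √62 ≈ 39668.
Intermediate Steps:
M(E) = 0
t = 5 (t = 5 + 0*(-6) = 5 + 0 = 5)
d(H, m) = 5 + m (d(H, m) = m + 5 = 5 + m)
39681 - d(s(0), √(26 + 36)) = 39681 - (5 + √(26 + 36)) = 39681 - (5 + √62) = 39681 + (-5 - √62) = 39676 - √62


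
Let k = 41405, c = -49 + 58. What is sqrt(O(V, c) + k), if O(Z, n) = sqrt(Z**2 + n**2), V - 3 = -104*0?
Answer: sqrt(41405 + 3*sqrt(10)) ≈ 203.51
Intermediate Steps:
c = 9
V = 3 (V = 3 - 104*0 = 3 + 0 = 3)
sqrt(O(V, c) + k) = sqrt(sqrt(3**2 + 9**2) + 41405) = sqrt(sqrt(9 + 81) + 41405) = sqrt(sqrt(90) + 41405) = sqrt(3*sqrt(10) + 41405) = sqrt(41405 + 3*sqrt(10))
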